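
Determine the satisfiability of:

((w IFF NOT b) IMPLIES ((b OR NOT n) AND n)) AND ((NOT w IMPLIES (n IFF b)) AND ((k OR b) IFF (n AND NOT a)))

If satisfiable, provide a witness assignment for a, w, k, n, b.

a=F; w=F; k=F; n=F; b=F

  (w IFF NOT b) IMPLIES ((b OR NOT n) AND n) = True
    w IFF NOT b = False
      NOT b = True
    (b OR NOT n) AND n = False
      b OR NOT n = True
        NOT n = True
  (NOT w IMPLIES (n IFF b)) AND ((k OR b) IFF (n AND NOT a)) = True
    NOT w IMPLIES (n IFF b) = True
      NOT w = True
      n IFF b = True
    (k OR b) IFF (n AND NOT a) = True
      k OR b = False
      n AND NOT a = False
        NOT a = True
Both conjuncts True, so the formula holds.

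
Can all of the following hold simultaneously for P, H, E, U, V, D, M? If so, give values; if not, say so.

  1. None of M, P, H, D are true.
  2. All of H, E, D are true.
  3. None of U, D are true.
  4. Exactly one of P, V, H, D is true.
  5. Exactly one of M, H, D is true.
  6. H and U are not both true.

The formula is unsatisfiable.

Case H = True:
  Constraint (1) is violated (H=T) — contradiction.
Case H = False:
  Constraint (2) is violated (H=F) — contradiction.
Both cases fail — unsatisfiable.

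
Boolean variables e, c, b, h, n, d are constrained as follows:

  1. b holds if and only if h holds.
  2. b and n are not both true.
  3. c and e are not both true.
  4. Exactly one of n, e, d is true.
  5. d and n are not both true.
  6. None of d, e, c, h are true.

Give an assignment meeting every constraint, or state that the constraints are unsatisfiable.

e: False, c: False, b: False, h: False, n: True, d: False

  (1) b=F, h=F — same ✓
  (2) b=F, n=T — not both ✓
  (3) c=F, e=F — not both ✓
  (4) {n, e, d}: 1 true — exactly one ✓
  (5) d=F, n=T — not both ✓
  (6) {d, e, c, h}: 0 true — none ✓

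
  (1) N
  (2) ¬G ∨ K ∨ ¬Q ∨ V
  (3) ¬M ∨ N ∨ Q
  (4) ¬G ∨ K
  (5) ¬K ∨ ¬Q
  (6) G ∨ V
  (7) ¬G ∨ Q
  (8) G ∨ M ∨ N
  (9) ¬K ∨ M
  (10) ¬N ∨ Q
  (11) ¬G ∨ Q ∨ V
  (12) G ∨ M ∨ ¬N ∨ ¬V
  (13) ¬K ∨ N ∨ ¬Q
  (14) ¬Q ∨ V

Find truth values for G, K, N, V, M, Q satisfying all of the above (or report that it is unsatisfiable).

G = False; K = False; N = True; V = True; M = True; Q = True

Unit clause (N) forces N = True.
In (¬N ∨ Q) only Q is left, so Q = True.
In (¬Q ∨ V) only V is left, so V = True.
In (¬K ∨ ¬Q) only ¬K is left, so K = False.
In (¬G ∨ K) only ¬G is left, so G = False.
In (G ∨ M ∨ ¬N ∨ ¬V) only M is left, so M = True.
All clauses satisfied.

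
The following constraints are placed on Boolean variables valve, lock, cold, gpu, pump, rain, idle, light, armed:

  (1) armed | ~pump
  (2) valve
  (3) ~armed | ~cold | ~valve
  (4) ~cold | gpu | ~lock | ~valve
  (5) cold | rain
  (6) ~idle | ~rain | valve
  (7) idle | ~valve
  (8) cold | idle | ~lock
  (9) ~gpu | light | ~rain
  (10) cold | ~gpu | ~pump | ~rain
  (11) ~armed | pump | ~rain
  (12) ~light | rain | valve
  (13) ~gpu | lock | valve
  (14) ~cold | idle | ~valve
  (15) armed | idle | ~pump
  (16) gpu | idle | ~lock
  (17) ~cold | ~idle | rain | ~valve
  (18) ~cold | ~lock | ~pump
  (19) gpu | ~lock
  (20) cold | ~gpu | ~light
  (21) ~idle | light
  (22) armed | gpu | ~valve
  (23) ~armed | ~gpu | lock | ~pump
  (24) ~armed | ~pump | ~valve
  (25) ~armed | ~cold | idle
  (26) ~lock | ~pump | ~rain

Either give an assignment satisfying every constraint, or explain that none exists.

valve: True, lock: True, cold: True, gpu: True, pump: False, rain: True, idle: True, light: True, armed: False

Unit clause (valve) forces valve = True.
In (idle | ~valve) only idle is left, so idle = True.
In (~idle | light) only light is left, so light = True.
Set lock = True.
  then (gpu | ~lock) forces gpu = True.
  then (cold | ~gpu | ~light) forces cold = True.
  then (~armed | ~cold | ~valve) forces armed = False.
  then (~cold | ~idle | rain | ~valve) forces rain = True.
  then (~cold | ~lock | ~pump) forces pump = False.
All clauses satisfied.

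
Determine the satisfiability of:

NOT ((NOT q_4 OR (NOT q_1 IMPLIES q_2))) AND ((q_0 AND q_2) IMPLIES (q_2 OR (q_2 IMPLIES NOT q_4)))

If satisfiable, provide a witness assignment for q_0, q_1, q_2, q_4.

q_0 = True, q_1 = False, q_2 = False, q_4 = True

  NOT ((NOT q_4 OR (NOT q_1 IMPLIES q_2))) = True
    NOT q_4 OR (NOT q_1 IMPLIES q_2) = False
      NOT q_4 = False
      NOT q_1 IMPLIES q_2 = False
        NOT q_1 = True
  (q_0 AND q_2) IMPLIES (q_2 OR (q_2 IMPLIES NOT q_4)) = True
    q_0 AND q_2 = False
    q_2 OR (q_2 IMPLIES NOT q_4) = True
      q_2 IMPLIES NOT q_4 = True
        NOT q_4 = False
Both conjuncts True, so the formula holds.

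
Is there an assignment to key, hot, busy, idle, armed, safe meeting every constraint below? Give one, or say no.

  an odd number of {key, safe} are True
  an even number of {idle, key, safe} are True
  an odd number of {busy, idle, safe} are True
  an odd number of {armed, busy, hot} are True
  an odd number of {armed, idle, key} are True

key: True, hot: False, busy: False, idle: True, armed: True, safe: False

{key, safe}: 1 true → odd ✓
{idle, key, safe}: 2 true → even ✓
{busy, idle, safe}: 1 true → odd ✓
{armed, busy, hot}: 1 true → odd ✓
{armed, idle, key}: 3 true → odd ✓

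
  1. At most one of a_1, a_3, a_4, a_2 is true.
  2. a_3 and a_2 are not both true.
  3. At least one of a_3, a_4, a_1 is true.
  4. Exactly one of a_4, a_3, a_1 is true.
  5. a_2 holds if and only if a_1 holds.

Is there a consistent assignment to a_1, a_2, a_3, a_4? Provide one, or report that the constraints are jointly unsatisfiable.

a_1: False; a_2: False; a_3: True; a_4: False

  (1) {a_1, a_3, a_4, a_2}: 1 true — at most one ✓
  (2) a_3=T, a_2=F — not both ✓
  (3) {a_3, a_4, a_1}: 1 true — at least one ✓
  (4) {a_4, a_3, a_1}: 1 true — exactly one ✓
  (5) a_2=F, a_1=F — same ✓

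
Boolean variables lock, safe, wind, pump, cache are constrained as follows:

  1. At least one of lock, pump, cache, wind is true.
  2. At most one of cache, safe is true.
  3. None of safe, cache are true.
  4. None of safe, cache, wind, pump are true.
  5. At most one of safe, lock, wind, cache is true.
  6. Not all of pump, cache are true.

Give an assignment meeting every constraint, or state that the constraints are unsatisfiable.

lock = True, safe = False, wind = False, pump = False, cache = False

  (1) {lock, pump, cache, wind}: 1 true — at least one ✓
  (2) {cache, safe}: 0 true — at most one ✓
  (3) {safe, cache}: 0 true — none ✓
  (4) {safe, cache, wind, pump}: 0 true — none ✓
  (5) {safe, lock, wind, cache}: 1 true — at most one ✓
  (6) {pump, cache}: 0/2 true — not all ✓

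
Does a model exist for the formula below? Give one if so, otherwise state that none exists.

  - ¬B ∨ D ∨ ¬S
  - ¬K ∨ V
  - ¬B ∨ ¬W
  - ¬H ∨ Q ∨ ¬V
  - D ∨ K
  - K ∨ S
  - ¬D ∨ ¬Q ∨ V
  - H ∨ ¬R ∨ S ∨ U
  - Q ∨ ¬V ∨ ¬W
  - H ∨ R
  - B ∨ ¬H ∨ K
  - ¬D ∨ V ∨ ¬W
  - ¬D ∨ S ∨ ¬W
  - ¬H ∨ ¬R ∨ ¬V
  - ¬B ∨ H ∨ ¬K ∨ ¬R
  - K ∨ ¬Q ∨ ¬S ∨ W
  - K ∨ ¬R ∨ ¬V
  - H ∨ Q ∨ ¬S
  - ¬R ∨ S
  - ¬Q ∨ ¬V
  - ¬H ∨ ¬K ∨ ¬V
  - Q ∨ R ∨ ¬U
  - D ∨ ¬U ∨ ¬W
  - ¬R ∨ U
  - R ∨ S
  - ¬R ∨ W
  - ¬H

No satisfying assignment exists.

Case Q = True:
  (¬Q ∨ ¬V) forces V = False.
  (¬K ∨ V) forces K = False.
  (D ∨ K) forces D = True.
  Clause (¬D ∨ ¬Q ∨ V) is falsified — contradiction.
Case Q = False:
  (¬H) forces H = False.
  (H ∨ R) forces R = True.
  (H ∨ Q ∨ ¬S) forces S = False.
  Clause (¬R ∨ S) is falsified — contradiction.
Both cases fail, so the formula is unsatisfiable.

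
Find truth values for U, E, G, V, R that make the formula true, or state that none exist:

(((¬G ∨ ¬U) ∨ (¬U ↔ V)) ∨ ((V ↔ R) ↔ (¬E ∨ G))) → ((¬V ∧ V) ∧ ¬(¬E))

U = True, E = True, G = True, V = True, R = False

  (((¬G ∨ ¬U) ∨ (¬U ↔ V)) ∨ ((V ↔ R) ↔ (¬E ∨ G))) → ((¬V ∧ V) ∧ ¬(¬E)) = True
    ((¬G ∨ ¬U) ∨ (¬U ↔ V)) ∨ ((V ↔ R) ↔ (¬E ∨ G)) = False
      (¬G ∨ ¬U) ∨ (¬U ↔ V) = False
        ¬G ∨ ¬U = False
          ¬G = False
          ¬U = False
        ¬U ↔ V = False
          ¬U = False
      (V ↔ R) ↔ (¬E ∨ G) = False
        V ↔ R = False
        ¬E ∨ G = True
          ¬E = False
    (¬V ∧ V) ∧ ¬(¬E) = False
      ¬V ∧ V = False
        ¬V = False
      ¬(¬E) = True
        ¬E = False
The formula evaluates to True.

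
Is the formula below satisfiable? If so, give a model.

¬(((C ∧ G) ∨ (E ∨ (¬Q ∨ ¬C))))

Q = True, C = True, G = False, E = False

  ¬(((C ∧ G) ∨ (E ∨ (¬Q ∨ ¬C)))) = True
    (C ∧ G) ∨ (E ∨ (¬Q ∨ ¬C)) = False
      C ∧ G = False
      E ∨ (¬Q ∨ ¬C) = False
        ¬Q ∨ ¬C = False
          ¬Q = False
          ¬C = False
The formula evaluates to True.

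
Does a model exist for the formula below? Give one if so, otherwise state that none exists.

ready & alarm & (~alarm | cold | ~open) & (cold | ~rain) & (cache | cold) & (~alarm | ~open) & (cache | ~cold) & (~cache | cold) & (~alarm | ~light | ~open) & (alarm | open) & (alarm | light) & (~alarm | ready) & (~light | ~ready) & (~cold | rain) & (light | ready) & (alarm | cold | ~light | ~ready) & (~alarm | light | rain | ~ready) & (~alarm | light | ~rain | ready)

light: False; open: False; cache: True; rain: True; ready: True; alarm: True; cold: True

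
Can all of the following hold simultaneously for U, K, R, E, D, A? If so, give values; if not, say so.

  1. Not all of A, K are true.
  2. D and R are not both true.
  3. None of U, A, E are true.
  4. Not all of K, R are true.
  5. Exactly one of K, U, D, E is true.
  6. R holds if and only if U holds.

U = False, K = False, R = False, E = False, D = True, A = False

  (1) {A, K}: 0/2 true — not all ✓
  (2) D=T, R=F — not both ✓
  (3) {U, A, E}: 0 true — none ✓
  (4) {K, R}: 0/2 true — not all ✓
  (5) {K, U, D, E}: 1 true — exactly one ✓
  (6) R=F, U=F — same ✓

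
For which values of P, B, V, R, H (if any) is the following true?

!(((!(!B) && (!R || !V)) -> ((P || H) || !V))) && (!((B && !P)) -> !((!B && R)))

P = False, B = True, V = True, R = False, H = False

  !(((!(!B) && (!R || !V)) -> ((P || H) || !V))) = True
    (!(!B) && (!R || !V)) -> ((P || H) || !V) = False
      !(!B) && (!R || !V) = True
        !(!B) = True
          !B = False
        !R || !V = True
          !R = True
          !V = False
      (P || H) || !V = False
        P || H = False
        !V = False
  !((B && !P)) -> !((!B && R)) = True
    !((B && !P)) = False
      B && !P = True
        !P = True
    !((!B && R)) = True
      !B && R = False
        !B = False
Both conjuncts True, so the formula holds.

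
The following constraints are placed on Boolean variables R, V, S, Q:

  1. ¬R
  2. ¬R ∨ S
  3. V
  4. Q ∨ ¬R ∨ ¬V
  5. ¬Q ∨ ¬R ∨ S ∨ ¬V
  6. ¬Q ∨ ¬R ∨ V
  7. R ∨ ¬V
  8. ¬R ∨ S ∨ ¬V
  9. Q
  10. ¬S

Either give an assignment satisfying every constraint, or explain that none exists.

Unsatisfiable

Case R = True:
  Clause (¬R) is falsified — contradiction.
Case R = False:
  (V) forces V = True.
  Clause (R ∨ ¬V) is falsified — contradiction.
Both cases fail, so the formula is unsatisfiable.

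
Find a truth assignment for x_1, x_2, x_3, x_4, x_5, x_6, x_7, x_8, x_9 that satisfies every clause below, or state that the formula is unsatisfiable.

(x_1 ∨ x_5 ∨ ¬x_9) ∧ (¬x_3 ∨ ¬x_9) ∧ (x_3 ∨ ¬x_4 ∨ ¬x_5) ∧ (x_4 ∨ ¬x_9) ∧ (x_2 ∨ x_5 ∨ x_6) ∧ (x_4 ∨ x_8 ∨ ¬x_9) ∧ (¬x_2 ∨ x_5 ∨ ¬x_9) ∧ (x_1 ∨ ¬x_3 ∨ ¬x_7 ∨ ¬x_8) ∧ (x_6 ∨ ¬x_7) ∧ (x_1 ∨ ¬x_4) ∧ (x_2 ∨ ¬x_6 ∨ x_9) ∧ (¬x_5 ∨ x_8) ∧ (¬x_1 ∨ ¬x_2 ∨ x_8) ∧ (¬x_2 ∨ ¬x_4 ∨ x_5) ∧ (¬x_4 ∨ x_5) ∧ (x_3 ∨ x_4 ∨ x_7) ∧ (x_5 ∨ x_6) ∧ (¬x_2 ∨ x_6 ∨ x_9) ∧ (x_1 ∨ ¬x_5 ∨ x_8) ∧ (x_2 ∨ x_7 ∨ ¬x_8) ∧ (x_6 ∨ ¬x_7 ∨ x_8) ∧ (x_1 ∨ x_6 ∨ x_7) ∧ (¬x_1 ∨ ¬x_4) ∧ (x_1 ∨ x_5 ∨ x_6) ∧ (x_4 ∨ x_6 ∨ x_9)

x_1: False; x_2: True; x_3: False; x_4: False; x_5: True; x_6: True; x_7: True; x_8: True; x_9: False

Set x_1 = False.
  then (x_1 ∨ ¬x_4) forces x_4 = False.
  then (x_4 ∨ ¬x_9) forces x_9 = False.
  then (x_4 ∨ x_6 ∨ x_9) forces x_6 = True.
  then (x_2 ∨ ¬x_6 ∨ x_9) forces x_2 = True.
Set x_3 = False.
  then (x_3 ∨ x_4 ∨ x_7) forces x_7 = True.
Set x_5 = True.
  then (¬x_5 ∨ x_8) forces x_8 = True.
All clauses satisfied.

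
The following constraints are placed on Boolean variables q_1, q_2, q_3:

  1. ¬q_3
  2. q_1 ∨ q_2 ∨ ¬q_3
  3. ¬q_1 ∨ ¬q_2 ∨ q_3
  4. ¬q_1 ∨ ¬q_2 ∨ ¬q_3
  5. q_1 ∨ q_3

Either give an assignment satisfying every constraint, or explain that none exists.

q_1 = True, q_2 = False, q_3 = False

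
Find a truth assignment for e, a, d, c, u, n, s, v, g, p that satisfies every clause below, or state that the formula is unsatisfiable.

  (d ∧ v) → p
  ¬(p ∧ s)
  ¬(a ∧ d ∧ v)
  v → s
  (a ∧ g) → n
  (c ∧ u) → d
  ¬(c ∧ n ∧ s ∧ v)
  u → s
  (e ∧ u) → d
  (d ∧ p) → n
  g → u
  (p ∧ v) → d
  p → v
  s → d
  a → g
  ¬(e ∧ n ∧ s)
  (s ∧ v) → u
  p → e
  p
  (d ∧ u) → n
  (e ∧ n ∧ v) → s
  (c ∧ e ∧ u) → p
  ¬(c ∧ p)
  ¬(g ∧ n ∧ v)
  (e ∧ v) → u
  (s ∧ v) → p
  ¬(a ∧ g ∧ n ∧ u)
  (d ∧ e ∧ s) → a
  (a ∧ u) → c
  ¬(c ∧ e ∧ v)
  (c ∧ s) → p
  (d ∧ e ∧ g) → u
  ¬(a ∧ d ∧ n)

Case u = True:
  (s ∨ ¬u) forces s = True.
  (p) forces p = True.
  Clause (¬p ∨ ¬s) is falsified — contradiction.
Case u = False:
  (p) forces p = True.
  (¬c ∨ ¬p) forces c = False.
  (e ∨ ¬p) forces e = True.
  (¬p ∨ v) forces v = True.
  Clause (¬e ∨ u ∨ ¬v) is falsified — contradiction.
Both cases fail, so the formula is unsatisfiable.

UNSATISFIABLE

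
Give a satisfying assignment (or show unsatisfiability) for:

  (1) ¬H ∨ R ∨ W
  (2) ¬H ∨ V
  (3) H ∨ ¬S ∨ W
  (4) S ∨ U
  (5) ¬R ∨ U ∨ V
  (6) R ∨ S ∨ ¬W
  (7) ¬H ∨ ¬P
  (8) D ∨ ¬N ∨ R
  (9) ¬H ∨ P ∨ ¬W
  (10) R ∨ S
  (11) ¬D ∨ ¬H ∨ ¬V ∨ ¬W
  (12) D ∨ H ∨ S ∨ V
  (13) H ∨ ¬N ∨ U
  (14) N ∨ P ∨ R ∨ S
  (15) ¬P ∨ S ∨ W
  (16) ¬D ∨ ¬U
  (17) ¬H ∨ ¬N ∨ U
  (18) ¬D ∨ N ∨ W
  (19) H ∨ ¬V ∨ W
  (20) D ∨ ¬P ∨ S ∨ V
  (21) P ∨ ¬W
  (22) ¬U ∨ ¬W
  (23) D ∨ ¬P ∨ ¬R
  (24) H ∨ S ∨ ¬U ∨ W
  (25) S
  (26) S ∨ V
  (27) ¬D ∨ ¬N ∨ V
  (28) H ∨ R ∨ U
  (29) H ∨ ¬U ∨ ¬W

Unit clause (S) forces S = True.
Set R = True.
Try V = False:
  (¬H ∨ V) forces H = False.
  (H ∨ ¬S ∨ W) forces W = True.
  (¬R ∨ U ∨ V) forces U = True.
  clause (¬U ∨ ¬W) is falsified — backtrack.
So V = True.
Set H = False.
  then (H ∨ ¬S ∨ W) forces W = True.
  then (P ∨ ¬W) forces P = True.
  then (¬U ∨ ¬W) forces U = False.
  then (D ∨ ¬P ∨ ¬R) forces D = True.
  then (H ∨ ¬N ∨ U) forces N = False.
All clauses satisfied.

R = True, V = True, H = False, U = False, D = True, P = True, N = False, W = True, S = True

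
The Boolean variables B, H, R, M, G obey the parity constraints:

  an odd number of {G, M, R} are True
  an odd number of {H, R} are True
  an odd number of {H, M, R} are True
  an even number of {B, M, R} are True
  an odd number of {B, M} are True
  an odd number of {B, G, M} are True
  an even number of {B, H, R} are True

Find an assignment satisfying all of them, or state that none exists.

B: True; H: False; R: True; M: False; G: False

{G, M, R}: 1 true → odd ✓
{H, R}: 1 true → odd ✓
{H, M, R}: 1 true → odd ✓
{B, M, R}: 2 true → even ✓
{B, M}: 1 true → odd ✓
{B, G, M}: 1 true → odd ✓
{B, H, R}: 2 true → even ✓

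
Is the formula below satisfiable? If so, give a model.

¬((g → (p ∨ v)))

p = False, v = False, g = True

  ¬((g → (p ∨ v))) = True
    g → (p ∨ v) = False
      p ∨ v = False
The formula evaluates to True.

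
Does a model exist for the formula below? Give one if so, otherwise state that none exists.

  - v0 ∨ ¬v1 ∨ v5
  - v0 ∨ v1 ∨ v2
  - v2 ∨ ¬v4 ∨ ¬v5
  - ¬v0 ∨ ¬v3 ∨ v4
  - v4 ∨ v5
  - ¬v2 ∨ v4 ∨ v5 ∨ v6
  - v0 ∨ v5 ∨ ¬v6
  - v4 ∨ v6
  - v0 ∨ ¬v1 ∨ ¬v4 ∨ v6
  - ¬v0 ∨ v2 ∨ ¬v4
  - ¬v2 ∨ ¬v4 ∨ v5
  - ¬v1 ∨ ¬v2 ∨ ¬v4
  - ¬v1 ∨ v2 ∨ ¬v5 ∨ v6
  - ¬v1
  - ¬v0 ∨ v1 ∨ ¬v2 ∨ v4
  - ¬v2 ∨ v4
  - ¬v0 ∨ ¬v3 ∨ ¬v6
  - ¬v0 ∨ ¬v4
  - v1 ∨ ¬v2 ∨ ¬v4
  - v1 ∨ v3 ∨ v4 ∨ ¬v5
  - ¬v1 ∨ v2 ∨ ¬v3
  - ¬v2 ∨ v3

Case v0 = True:
  (¬v1) forces v1 = False.
  (¬v0 ∨ ¬v4) forces v4 = False.
  (¬v0 ∨ ¬v3 ∨ v4) forces v3 = False.
  (v4 ∨ v5) forces v5 = True.
  Clause (v1 ∨ v3 ∨ v4 ∨ ¬v5) is falsified — contradiction.
Case v0 = False:
  (¬v1) forces v1 = False.
  (v0 ∨ v1 ∨ v2) forces v2 = True.
  (¬v2 ∨ v4) forces v4 = True.
  Clause (v1 ∨ ¬v2 ∨ ¬v4) is falsified — contradiction.
Both cases fail, so the formula is unsatisfiable.

The formula is unsatisfiable.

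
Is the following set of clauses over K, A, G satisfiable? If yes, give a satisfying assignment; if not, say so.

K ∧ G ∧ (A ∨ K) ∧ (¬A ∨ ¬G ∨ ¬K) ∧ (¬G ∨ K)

Unit clause (K) forces K = True.
Unit clause (G) forces G = True.
In (¬A ∨ ¬G ∨ ¬K) only ¬A is left, so A = False.
Check each clause:
  (K): K holds.
  (G): G holds.
  (A ∨ K): K holds.
  (¬A ∨ ¬G ∨ ¬K): ¬A holds.
  (¬G ∨ K): K holds.
All clauses satisfied.

K = True, A = False, G = True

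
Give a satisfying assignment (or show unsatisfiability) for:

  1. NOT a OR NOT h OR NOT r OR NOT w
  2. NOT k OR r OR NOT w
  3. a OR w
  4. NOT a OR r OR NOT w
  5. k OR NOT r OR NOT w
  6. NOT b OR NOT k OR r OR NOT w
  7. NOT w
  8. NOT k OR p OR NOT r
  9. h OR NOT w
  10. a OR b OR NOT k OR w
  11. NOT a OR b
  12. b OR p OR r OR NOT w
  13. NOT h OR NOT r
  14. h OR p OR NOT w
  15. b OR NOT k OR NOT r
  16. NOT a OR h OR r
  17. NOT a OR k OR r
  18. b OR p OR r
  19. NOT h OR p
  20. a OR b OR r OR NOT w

Unit clause (NOT w) forces w = False.
In (a OR w) only a is left, so a = True.
In (NOT a OR b) only b is left, so b = True.
Set k = True.
Set r = False.
  then (NOT a OR h OR r) forces h = True.
  then (NOT h OR p) forces p = True.
All clauses satisfied.

w: False; k: True; r: False; b: True; h: True; p: True; a: True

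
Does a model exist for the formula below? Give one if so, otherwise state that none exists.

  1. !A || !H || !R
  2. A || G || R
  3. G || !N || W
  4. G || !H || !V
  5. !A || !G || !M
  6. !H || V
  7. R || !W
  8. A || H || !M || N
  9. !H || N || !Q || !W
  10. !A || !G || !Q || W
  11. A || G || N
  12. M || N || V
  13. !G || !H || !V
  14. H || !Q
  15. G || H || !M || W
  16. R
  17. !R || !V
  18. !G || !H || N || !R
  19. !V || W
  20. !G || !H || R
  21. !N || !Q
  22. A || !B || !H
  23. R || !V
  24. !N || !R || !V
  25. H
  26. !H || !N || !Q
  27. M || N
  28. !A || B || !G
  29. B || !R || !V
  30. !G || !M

Case R = True:
  (!R || !V) forces V = False.
  (!H || V) forces H = False.
  Clause (H) is falsified — contradiction.
Case R = False:
  Clause (R) is falsified — contradiction.
Both cases fail, so the formula is unsatisfiable.

Unsatisfiable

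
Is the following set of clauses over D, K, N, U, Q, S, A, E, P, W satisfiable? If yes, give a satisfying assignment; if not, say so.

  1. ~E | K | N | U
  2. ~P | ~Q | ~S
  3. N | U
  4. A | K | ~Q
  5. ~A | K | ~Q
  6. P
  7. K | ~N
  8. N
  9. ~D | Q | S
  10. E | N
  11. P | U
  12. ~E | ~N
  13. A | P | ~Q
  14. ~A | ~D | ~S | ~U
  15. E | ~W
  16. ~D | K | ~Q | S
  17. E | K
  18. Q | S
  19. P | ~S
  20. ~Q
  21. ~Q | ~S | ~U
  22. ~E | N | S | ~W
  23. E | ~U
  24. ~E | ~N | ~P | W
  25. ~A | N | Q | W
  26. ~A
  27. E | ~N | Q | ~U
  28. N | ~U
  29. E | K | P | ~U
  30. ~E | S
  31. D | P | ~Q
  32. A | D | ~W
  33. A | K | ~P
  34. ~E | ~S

D = False, K = True, N = True, U = False, Q = False, S = True, A = False, E = False, P = True, W = False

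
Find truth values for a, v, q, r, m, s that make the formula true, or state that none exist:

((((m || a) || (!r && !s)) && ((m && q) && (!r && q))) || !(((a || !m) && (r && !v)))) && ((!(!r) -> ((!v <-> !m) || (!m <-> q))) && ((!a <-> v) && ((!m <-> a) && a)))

a = True, v = False, q = True, r = False, m = False, s = True

  (((m || a) || (!r && !s)) && ((m && q) && (!r && q))) || !(((a || !m) && (r && !v))) = True
    ((m || a) || (!r && !s)) && ((m && q) && (!r && q)) = False
      (m || a) || (!r && !s) = True
        m || a = True
        !r && !s = False
          !r = True
          !s = False
      (m && q) && (!r && q) = False
        m && q = False
        !r && q = True
          !r = True
    !(((a || !m) && (r && !v))) = True
      (a || !m) && (r && !v) = False
        a || !m = True
          !m = True
        r && !v = False
          !v = True
  (!(!r) -> ((!v <-> !m) || (!m <-> q))) && ((!a <-> v) && ((!m <-> a) && a)) = True
    !(!r) -> ((!v <-> !m) || (!m <-> q)) = True
      !(!r) = False
        !r = True
      (!v <-> !m) || (!m <-> q) = True
        !v <-> !m = True
          !v = True
          !m = True
        !m <-> q = True
          !m = True
    (!a <-> v) && ((!m <-> a) && a) = True
      !a <-> v = True
        !a = False
      (!m <-> a) && a = True
        !m <-> a = True
          !m = True
Both conjuncts True, so the formula holds.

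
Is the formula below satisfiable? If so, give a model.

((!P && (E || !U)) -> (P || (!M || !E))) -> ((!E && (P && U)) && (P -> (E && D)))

P: False; U: True; D: False; E: True; M: True

  ((!P && (E || !U)) -> (P || (!M || !E))) -> ((!E && (P && U)) && (P -> (E && D))) = True
    (!P && (E || !U)) -> (P || (!M || !E)) = False
      !P && (E || !U) = True
        !P = True
        E || !U = True
          !U = False
      P || (!M || !E) = False
        !M || !E = False
          !M = False
          !E = False
    (!E && (P && U)) && (P -> (E && D)) = False
      !E && (P && U) = False
        !E = False
        P && U = False
      P -> (E && D) = True
        E && D = False
The formula evaluates to True.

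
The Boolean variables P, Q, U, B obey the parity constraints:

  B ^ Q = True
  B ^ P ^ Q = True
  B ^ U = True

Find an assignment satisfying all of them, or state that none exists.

P=F; Q=T; U=T; B=F

B ^ Q = F ^ T = True ✓
B ^ P ^ Q = F ^ F ^ T = True ✓
B ^ U = F ^ T = True ✓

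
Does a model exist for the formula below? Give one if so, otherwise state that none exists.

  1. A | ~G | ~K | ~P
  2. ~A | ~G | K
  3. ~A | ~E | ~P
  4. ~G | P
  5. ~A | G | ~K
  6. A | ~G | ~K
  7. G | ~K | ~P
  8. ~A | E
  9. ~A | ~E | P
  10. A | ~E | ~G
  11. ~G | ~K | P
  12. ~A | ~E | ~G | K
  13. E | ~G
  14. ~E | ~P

K = True, P = False, G = False, E = True, A = False

Set K = True.
Set P = False.
  then (~G | P) forces G = False.
  then (~A | G | ~K) forces A = False.
Set E = True.
All clauses satisfied.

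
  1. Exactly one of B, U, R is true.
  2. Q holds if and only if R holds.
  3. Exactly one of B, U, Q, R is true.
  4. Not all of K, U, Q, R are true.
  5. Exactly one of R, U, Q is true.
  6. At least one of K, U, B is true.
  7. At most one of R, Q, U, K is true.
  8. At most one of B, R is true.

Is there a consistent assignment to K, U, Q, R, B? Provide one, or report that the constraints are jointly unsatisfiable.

K = False, U = True, Q = False, R = False, B = False

  (1) {B, U, R}: 1 true — exactly one ✓
  (2) Q=F, R=F — same ✓
  (3) {B, U, Q, R}: 1 true — exactly one ✓
  (4) {K, U, Q, R}: 1/4 true — not all ✓
  (5) {R, U, Q}: 1 true — exactly one ✓
  (6) {K, U, B}: 1 true — at least one ✓
  (7) {R, Q, U, K}: 1 true — at most one ✓
  (8) {B, R}: 0 true — at most one ✓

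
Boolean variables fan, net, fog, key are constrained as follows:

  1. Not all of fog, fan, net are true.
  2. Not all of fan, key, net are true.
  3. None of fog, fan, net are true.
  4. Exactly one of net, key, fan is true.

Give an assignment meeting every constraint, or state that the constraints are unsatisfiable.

fan=F, net=F, fog=F, key=T

  (1) {fog, fan, net}: 0/3 true — not all ✓
  (2) {fan, key, net}: 1/3 true — not all ✓
  (3) {fog, fan, net}: 0 true — none ✓
  (4) {net, key, fan}: 1 true — exactly one ✓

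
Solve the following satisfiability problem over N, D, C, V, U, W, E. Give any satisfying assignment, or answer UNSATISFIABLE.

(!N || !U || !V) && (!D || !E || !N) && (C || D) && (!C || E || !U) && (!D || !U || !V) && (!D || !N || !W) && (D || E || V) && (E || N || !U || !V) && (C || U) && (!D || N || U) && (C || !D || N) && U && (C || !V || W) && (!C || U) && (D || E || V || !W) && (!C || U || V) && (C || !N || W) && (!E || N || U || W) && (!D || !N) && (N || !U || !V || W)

Unit clause (U) forces U = True.
Set N = True.
  then (!N || !U || !V) forces V = False.
  then (!D || !N) forces D = False.
  then (C || D) forces C = True.
  then (!C || E || !U) forces E = True.
Set W = False.
All clauses satisfied.

N=T, D=F, C=T, V=F, U=T, W=F, E=T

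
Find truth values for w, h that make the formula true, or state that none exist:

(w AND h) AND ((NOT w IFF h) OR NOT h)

Case h = True: the formula simplifies to w AND NOT w.
  w = True: the conjunct NOT w is False.
  w = False: the conjunct w is False.
Case h = False: the conjunct h is False.
Both cases fail — unsatisfiable.

UNSATISFIABLE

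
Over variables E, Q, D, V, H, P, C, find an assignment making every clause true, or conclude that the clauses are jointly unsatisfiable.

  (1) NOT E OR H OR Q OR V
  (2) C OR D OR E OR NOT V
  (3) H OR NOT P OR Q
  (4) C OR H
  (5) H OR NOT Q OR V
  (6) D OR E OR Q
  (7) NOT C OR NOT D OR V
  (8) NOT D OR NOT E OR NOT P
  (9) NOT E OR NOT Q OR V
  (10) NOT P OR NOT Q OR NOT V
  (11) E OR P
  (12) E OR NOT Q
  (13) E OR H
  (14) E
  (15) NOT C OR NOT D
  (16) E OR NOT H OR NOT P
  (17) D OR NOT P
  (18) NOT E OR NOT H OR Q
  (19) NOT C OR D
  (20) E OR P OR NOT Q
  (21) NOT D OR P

E = True, Q = True, D = False, V = True, H = True, P = False, C = False

Unit clause (E) forces E = True.
Set Q = True.
  then (NOT E OR NOT Q OR V) forces V = True.
  then (NOT P OR NOT Q OR NOT V) forces P = False.
  then (NOT D OR P) forces D = False.
  then (NOT C OR D) forces C = False.
  then (C OR H) forces H = True.
All clauses satisfied.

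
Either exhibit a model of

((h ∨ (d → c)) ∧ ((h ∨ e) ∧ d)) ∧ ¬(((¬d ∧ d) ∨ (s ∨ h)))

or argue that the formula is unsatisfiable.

h = False, d = True, e = True, c = True, s = False

  (h ∨ (d → c)) ∧ ((h ∨ e) ∧ d) = True
    h ∨ (d → c) = True
      d → c = True
    (h ∨ e) ∧ d = True
      h ∨ e = True
  ¬(((¬d ∧ d) ∨ (s ∨ h))) = True
    (¬d ∧ d) ∨ (s ∨ h) = False
      ¬d ∧ d = False
        ¬d = False
      s ∨ h = False
Both conjuncts True, so the formula holds.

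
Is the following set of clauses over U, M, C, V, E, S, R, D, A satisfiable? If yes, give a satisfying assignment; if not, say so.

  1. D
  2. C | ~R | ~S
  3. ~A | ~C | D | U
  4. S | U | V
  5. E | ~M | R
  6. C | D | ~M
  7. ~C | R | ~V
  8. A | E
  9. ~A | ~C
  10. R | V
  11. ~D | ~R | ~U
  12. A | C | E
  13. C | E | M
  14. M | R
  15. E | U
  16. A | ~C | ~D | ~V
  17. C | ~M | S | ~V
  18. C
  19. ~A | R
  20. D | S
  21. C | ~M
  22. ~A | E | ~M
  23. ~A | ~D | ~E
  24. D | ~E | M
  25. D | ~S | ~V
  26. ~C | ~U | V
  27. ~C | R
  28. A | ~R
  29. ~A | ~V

Case C = True:
  (D) forces D = True.
  (~A | ~C) forces A = False.
  (A | E) forces E = True.
  (A | ~C | ~D | ~V) forces V = False.
  (R | V) forces R = True.
  Clause (A | ~R) is falsified — contradiction.
Case C = False:
  Clause (C) is falsified — contradiction.
Both cases fail, so the formula is unsatisfiable.

The formula is unsatisfiable.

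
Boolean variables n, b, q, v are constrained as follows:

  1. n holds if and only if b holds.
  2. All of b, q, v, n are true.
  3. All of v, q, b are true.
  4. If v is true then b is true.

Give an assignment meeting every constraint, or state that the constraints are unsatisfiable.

n = True, b = True, q = True, v = True

  (1) n=T, b=T — same ✓
  (2) {b, q, v, n}: all 4 true ✓
  (3) {v, q, b}: all 3 true ✓
  (4) v=T ⇒ b: T ✓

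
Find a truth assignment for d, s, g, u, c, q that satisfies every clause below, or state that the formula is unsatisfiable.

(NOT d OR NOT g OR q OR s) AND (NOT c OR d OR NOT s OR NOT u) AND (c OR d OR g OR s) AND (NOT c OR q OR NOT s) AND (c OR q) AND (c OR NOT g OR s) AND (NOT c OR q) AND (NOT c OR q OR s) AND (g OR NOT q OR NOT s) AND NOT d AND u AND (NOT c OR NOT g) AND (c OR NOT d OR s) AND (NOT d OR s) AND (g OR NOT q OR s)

Unit clause (NOT d) forces d = False.
Unit clause (u) forces u = True.
Set s = True.
  then (NOT c OR d OR NOT s OR NOT u) forces c = False.
  then (c OR q) forces q = True.
  then (g OR NOT q OR NOT s) forces g = True.
All clauses satisfied.

d=F, s=T, g=T, u=T, c=F, q=T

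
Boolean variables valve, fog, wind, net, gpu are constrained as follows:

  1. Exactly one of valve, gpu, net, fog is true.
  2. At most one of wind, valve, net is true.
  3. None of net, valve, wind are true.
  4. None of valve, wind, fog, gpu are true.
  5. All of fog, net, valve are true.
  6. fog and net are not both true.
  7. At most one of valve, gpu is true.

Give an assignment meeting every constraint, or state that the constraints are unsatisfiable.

UNSATISFIABLE

Case valve = True:
  Constraint (3) is violated (valve=T) — contradiction.
Case valve = False:
  Constraint (5) is violated (valve=F) — contradiction.
Both cases fail — unsatisfiable.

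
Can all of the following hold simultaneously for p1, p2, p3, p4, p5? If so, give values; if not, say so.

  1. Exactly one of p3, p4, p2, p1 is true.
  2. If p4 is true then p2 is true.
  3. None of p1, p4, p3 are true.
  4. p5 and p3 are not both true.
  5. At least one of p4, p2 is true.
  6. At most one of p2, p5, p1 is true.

p1 = False; p2 = True; p3 = False; p4 = False; p5 = False

  (1) {p3, p4, p2, p1}: 1 true — exactly one ✓
  (2) p4=F ⇒ p2: vacuous ✓
  (3) {p1, p4, p3}: 0 true — none ✓
  (4) p5=F, p3=F — not both ✓
  (5) {p4, p2}: 1 true — at least one ✓
  (6) {p2, p5, p1}: 1 true — at most one ✓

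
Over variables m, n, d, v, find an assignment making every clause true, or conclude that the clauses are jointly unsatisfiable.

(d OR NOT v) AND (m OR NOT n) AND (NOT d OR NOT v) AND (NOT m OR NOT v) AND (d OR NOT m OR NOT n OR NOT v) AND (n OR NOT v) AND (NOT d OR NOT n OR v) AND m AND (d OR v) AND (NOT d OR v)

Case m = True:
  (NOT m OR NOT v) forces v = False.
  (d OR v) forces d = True.
  Clause (NOT d OR v) is falsified — contradiction.
Case m = False:
  Clause (m) is falsified — contradiction.
Both cases fail, so the formula is unsatisfiable.

No satisfying assignment exists.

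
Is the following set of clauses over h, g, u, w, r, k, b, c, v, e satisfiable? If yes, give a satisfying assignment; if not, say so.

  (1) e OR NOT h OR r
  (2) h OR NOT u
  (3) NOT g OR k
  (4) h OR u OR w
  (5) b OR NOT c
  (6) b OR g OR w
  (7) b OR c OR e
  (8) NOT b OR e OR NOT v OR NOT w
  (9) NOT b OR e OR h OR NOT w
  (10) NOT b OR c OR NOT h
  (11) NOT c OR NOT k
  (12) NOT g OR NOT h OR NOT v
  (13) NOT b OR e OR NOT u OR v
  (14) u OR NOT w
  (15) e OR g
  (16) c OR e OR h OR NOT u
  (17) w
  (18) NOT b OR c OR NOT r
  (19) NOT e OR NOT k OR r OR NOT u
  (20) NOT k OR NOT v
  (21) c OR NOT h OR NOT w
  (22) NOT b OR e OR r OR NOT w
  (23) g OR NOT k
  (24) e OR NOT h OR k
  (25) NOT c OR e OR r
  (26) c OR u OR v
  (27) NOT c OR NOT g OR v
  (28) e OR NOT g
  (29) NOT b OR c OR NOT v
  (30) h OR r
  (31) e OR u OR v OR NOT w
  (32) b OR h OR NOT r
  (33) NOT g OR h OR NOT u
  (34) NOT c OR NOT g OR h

h = True, g = False, u = True, w = True, r = True, k = False, b = True, c = True, v = True, e = True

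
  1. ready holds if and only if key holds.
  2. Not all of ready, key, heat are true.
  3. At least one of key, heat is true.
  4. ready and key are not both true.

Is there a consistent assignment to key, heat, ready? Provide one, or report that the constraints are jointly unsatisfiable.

key = False, heat = True, ready = False

  (1) ready=F, key=F — same ✓
  (2) {ready, key, heat}: 1/3 true — not all ✓
  (3) {key, heat}: 1 true — at least one ✓
  (4) ready=F, key=F — not both ✓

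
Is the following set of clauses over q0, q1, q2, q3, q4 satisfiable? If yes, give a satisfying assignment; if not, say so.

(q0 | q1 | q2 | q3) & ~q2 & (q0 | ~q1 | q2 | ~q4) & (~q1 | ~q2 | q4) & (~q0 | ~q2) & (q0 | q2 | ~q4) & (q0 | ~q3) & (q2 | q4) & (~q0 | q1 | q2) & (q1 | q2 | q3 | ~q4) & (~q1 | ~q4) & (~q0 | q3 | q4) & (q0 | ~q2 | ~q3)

The formula is unsatisfiable.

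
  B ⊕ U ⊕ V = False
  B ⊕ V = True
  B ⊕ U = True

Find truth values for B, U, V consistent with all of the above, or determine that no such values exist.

B = False, U = True, V = True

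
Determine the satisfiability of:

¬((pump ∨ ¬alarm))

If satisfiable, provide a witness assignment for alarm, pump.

alarm=T, pump=F

  ¬((pump ∨ ¬alarm)) = True
    pump ∨ ¬alarm = False
      ¬alarm = False
The formula evaluates to True.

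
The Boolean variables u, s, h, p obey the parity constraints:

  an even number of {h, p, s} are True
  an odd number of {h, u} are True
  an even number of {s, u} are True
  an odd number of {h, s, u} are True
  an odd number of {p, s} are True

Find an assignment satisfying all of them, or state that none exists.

u: False, s: False, h: True, p: True

{h, p, s}: 2 true → even ✓
{h, u}: 1 true → odd ✓
{s, u}: 0 true → even ✓
{h, s, u}: 1 true → odd ✓
{p, s}: 1 true → odd ✓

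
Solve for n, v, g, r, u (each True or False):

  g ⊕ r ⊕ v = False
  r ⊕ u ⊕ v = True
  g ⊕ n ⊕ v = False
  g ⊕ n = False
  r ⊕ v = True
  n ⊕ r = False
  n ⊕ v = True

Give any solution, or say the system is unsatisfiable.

n=T; v=F; g=T; r=T; u=F

g ⊕ r ⊕ v = T ⊕ T ⊕ F = False ✓
r ⊕ u ⊕ v = T ⊕ F ⊕ F = True ✓
g ⊕ n ⊕ v = T ⊕ T ⊕ F = False ✓
g ⊕ n = T ⊕ T = False ✓
r ⊕ v = T ⊕ F = True ✓
n ⊕ r = T ⊕ T = False ✓
n ⊕ v = T ⊕ F = True ✓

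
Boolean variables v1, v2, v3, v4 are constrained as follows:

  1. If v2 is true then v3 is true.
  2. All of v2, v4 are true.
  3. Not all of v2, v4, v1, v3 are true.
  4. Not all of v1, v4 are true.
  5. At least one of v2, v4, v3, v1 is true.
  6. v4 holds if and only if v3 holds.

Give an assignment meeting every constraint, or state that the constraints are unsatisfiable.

v1=F, v2=T, v3=T, v4=T

  (1) v2=T ⇒ v3: T ✓
  (2) {v2, v4}: all 2 true ✓
  (3) {v2, v4, v1, v3}: 3/4 true — not all ✓
  (4) {v1, v4}: 1/2 true — not all ✓
  (5) {v2, v4, v3, v1}: 3 true — at least one ✓
  (6) v4=T, v3=T — same ✓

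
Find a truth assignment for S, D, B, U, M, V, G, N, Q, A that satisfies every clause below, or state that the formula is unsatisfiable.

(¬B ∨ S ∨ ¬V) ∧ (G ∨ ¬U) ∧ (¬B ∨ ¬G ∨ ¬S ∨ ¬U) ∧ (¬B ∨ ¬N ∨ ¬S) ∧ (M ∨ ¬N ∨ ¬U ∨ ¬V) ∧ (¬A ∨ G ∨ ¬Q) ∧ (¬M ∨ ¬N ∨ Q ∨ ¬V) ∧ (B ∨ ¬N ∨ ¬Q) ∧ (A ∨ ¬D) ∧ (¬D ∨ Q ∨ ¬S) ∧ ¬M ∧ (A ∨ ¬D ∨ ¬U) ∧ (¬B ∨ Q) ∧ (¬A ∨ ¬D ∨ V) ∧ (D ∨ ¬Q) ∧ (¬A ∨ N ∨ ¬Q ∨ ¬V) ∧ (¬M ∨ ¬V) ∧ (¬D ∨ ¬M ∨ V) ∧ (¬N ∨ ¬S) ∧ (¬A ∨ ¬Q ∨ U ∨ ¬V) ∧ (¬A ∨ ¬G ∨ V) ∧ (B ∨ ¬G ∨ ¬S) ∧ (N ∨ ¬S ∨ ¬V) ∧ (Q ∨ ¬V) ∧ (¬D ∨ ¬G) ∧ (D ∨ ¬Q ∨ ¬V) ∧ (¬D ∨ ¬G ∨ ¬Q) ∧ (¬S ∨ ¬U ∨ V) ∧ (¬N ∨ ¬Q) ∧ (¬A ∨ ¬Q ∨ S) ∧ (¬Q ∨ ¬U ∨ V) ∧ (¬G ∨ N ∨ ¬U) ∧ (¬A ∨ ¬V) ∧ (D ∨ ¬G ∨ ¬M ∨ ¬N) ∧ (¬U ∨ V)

S = False, D = False, B = False, U = False, M = False, V = False, G = False, N = False, Q = False, A = False

Unit clause (¬M) forces M = False.
Set S = False.
Try D = True:
  (A ∨ ¬D) forces A = True.
  (¬A ∨ ¬D ∨ V) forces V = True.
  clause (¬A ∨ ¬V) is falsified — backtrack.
So D = False.
  then (D ∨ ¬Q) forces Q = False.
  then (Q ∨ ¬V) forces V = False.
  then (¬U ∨ V) forces U = False.
  then (¬B ∨ Q) forces B = False.
Set G = False.
Set N = False.
Set A = False.
All clauses satisfied.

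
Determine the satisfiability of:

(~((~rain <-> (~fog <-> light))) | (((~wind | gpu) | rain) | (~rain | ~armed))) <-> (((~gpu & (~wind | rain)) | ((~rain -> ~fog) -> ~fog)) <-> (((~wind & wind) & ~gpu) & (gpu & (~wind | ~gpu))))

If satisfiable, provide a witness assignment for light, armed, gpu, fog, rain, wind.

light: True, armed: False, gpu: True, fog: True, rain: True, wind: True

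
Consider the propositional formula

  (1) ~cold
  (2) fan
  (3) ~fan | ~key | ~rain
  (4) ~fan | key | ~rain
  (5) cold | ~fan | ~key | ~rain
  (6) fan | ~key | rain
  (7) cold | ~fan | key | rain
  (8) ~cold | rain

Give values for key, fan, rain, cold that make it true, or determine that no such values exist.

key=T, fan=T, rain=F, cold=F

Unit clause (~cold) forces cold = False.
Unit clause (fan) forces fan = True.
Set key = True.
  then (~fan | ~key | ~rain) forces rain = False.
Check each clause:
  (~cold): ~cold holds.
  (fan): fan holds.
  (~fan | ~key | ~rain): ~rain holds.
  (~fan | key | ~rain): key holds.
  (cold | ~fan | ~key | ~rain): ~rain holds.
  (fan | ~key | rain): fan holds.
  (cold | ~fan | key | rain): key holds.
  (~cold | rain): ~cold holds.
All clauses satisfied.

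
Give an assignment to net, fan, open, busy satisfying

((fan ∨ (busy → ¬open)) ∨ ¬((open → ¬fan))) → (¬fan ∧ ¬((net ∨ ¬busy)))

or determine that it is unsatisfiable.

net = False, fan = False, open = False, busy = True

  ((fan ∨ (busy → ¬open)) ∨ ¬((open → ¬fan))) → (¬fan ∧ ¬((net ∨ ¬busy))) = True
    (fan ∨ (busy → ¬open)) ∨ ¬((open → ¬fan)) = True
      fan ∨ (busy → ¬open) = True
        busy → ¬open = True
          ¬open = True
      ¬((open → ¬fan)) = False
        open → ¬fan = True
          ¬fan = True
    ¬fan ∧ ¬((net ∨ ¬busy)) = True
      ¬fan = True
      ¬((net ∨ ¬busy)) = True
        net ∨ ¬busy = False
          ¬busy = False
The formula evaluates to True.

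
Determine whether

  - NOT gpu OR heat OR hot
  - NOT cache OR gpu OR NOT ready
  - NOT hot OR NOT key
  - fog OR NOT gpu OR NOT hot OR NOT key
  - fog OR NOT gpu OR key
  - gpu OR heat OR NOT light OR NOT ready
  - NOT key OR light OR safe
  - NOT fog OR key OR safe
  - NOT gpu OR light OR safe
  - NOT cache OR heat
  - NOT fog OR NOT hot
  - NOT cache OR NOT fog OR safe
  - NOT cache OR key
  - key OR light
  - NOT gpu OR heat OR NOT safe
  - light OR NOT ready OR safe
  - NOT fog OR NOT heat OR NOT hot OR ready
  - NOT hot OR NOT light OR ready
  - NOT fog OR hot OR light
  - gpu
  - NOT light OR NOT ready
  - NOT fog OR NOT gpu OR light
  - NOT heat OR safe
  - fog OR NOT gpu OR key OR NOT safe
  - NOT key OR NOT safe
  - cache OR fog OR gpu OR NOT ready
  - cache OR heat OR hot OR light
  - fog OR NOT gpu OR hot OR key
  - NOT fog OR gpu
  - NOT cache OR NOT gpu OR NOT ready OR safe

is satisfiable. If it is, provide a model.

Unit clause (gpu) forces gpu = True.
Try safe = False:
  (NOT gpu OR light OR safe) forces light = True.
  (NOT light OR NOT ready) forces ready = False.
  (NOT hot OR NOT light OR ready) forces hot = False.
  (NOT gpu OR heat OR hot) forces heat = True.
  clause (NOT heat OR safe) is falsified — backtrack.
So safe = True.
  then (NOT gpu OR heat OR NOT safe) forces heat = True.
  then (NOT key OR NOT safe) forces key = False.
  then (fog OR NOT gpu OR key) forces fog = True.
  then (NOT fog OR NOT hot) forces hot = False.
  then (NOT cache OR key) forces cache = False.
  then (key OR light) forces light = True.
  then (NOT light OR NOT ready) forces ready = False.
All clauses satisfied.

safe = True, hot = False, fog = True, ready = False, heat = True, light = True, key = False, cache = False, gpu = True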